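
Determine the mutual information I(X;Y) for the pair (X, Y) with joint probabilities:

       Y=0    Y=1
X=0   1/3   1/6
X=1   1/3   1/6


H(X) = 1.0000, H(Y) = 0.9183, H(X,Y) = 1.9183
I(X;Y) = H(X) + H(Y) - H(X,Y) = 0.0000 bits


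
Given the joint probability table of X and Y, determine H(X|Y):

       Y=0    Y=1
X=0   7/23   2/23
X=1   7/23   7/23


H(X|Y) = Σ_y p(y) H(X|Y=y)
  p(Y=0) = 14/23, H(X|Y=0) = 1.0000
  p(Y=1) = 9/23, H(X|Y=1) = 0.7642
H(X|Y) = 0.6087×1.0000 + 0.3913×0.7642 = 0.9077 bits


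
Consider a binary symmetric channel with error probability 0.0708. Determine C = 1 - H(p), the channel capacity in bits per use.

For BSC with error probability p:
C = 1 - H(p) where H(p) is binary entropy
H(0.0708) = -0.0708 × log₂(0.0708) - 0.9292 × log₂(0.9292)
H(p) = 0.3689
C = 1 - 0.3689 = 0.6311 bits/use


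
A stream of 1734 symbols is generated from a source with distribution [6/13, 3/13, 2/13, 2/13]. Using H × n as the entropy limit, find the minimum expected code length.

Entropy H = 1.8339 bits/symbol
Minimum bits = H × n = 1.8339 × 1734
= 3180.03 bits


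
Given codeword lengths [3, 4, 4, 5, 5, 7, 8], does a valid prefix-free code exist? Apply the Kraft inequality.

Kraft inequality: Σ 2^(-l_i) ≤ 1 for prefix-free code
Calculating: 2^(-3) + 2^(-4) + 2^(-4) + 2^(-5) + 2^(-5) + 2^(-7) + 2^(-8)
= 0.125 + 0.0625 + 0.0625 + 0.03125 + 0.03125 + 0.0078125 + 0.00390625
= 0.3242
Since 0.3242 ≤ 1, prefix-free code exists


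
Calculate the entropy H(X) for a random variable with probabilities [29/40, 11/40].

H(X) = -Σ p(x) log₂ p(x)
  -29/40 × log₂(29/40) = 0.3364
  -11/40 × log₂(11/40) = 0.5122
H(X) = 0.8485 bits


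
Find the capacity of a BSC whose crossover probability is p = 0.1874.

For BSC with error probability p:
C = 1 - H(p) where H(p) is binary entropy
H(0.1874) = -0.1874 × log₂(0.1874) - 0.8126 × log₂(0.8126)
H(p) = 0.6960
C = 1 - 0.6960 = 0.3040 bits/use


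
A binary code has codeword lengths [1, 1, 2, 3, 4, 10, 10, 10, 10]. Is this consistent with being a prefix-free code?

Kraft inequality: Σ 2^(-l_i) ≤ 1 for prefix-free code
Calculating: 2^(-1) + 2^(-1) + 2^(-2) + 2^(-3) + 2^(-4) + 2^(-10) + 2^(-10) + 2^(-10) + 2^(-10)
= 0.5 + 0.5 + 0.25 + 0.125 + 0.0625 + 0.0009765625 + 0.0009765625 + 0.0009765625 + 0.0009765625
= 1.4414
Since 1.4414 > 1, prefix-free code does not exist


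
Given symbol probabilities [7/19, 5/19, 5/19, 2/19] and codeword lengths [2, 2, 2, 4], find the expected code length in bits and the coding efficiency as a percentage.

Average length L = Σ p_i × l_i = 2.2105 bits
Entropy H = 1.8863 bits
Efficiency η = H/L × 100% = 85.33%


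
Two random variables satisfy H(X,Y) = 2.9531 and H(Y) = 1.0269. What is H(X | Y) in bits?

Chain rule: H(X,Y) = H(X|Y) + H(Y)
H(X|Y) = H(X,Y) - H(Y) = 2.9531 - 1.0269 = 1.9262 bits


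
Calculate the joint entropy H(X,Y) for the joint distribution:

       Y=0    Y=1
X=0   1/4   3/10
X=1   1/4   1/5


H(X,Y) = -Σ p(x,y) log₂ p(x,y)
  p(0,0)=1/4: -0.2500 × log₂(0.2500) = 0.5000
  p(0,1)=3/10: -0.3000 × log₂(0.3000) = 0.5211
  p(1,0)=1/4: -0.2500 × log₂(0.2500) = 0.5000
  p(1,1)=1/5: -0.2000 × log₂(0.2000) = 0.4644
H(X,Y) = 1.9855 bits


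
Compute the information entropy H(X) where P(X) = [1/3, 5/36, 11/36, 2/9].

H(X) = -Σ p(x) log₂ p(x)
  -1/3 × log₂(1/3) = 0.5283
  -5/36 × log₂(5/36) = 0.3956
  -11/36 × log₂(11/36) = 0.5227
  -2/9 × log₂(2/9) = 0.4822
H(X) = 1.9287 bits


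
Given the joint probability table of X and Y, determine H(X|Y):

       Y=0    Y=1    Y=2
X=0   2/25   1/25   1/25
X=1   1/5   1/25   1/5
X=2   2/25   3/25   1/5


H(X|Y) = Σ_y p(y) H(X|Y=y)
  p(Y=0) = 9/25, H(X|Y=0) = 1.4355
  p(Y=1) = 1/5, H(X|Y=1) = 1.3710
  p(Y=2) = 11/25, H(X|Y=2) = 1.3486
H(X|Y) = 0.3600×1.4355 + 0.2000×1.3710 + 0.4400×1.3486 = 1.3844 bits


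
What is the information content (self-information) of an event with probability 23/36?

Information content I(x) = -log₂(p(x))
I = -log₂(23/36) = -log₂(0.6389)
I = 0.6464 bits


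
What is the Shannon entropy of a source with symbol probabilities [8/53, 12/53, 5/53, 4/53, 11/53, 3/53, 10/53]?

H(X) = -Σ p(x) log₂ p(x)
  -8/53 × log₂(8/53) = 0.4118
  -12/53 × log₂(12/53) = 0.4852
  -5/53 × log₂(5/53) = 0.3213
  -4/53 × log₂(4/53) = 0.2814
  -11/53 × log₂(11/53) = 0.4708
  -3/53 × log₂(3/53) = 0.2345
  -10/53 × log₂(10/53) = 0.4540
H(X) = 2.6589 bits


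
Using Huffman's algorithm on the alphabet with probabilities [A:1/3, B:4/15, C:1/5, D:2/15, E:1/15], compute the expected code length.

Huffman tree construction:
Combine smallest probabilities repeatedly
Resulting codes:
  A: 11 (length 2)
  B: 10 (length 2)
  C: 00 (length 2)
  D: 011 (length 3)
  E: 010 (length 3)
Average length = Σ p(s) × length(s) = 2.2000 bits


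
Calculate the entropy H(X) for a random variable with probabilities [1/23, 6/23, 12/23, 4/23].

H(X) = -Σ p(x) log₂ p(x)
  -1/23 × log₂(1/23) = 0.1967
  -6/23 × log₂(6/23) = 0.5057
  -12/23 × log₂(12/23) = 0.4897
  -4/23 × log₂(4/23) = 0.4389
H(X) = 1.6310 bits


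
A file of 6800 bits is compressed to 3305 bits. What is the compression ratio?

Compression ratio = Original / Compressed
= 6800 / 3305 = 2.06:1


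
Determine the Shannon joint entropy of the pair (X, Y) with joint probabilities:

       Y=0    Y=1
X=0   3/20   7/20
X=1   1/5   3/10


H(X,Y) = -Σ p(x,y) log₂ p(x,y)
  p(0,0)=3/20: -0.1500 × log₂(0.1500) = 0.4105
  p(0,1)=7/20: -0.3500 × log₂(0.3500) = 0.5301
  p(1,0)=1/5: -0.2000 × log₂(0.2000) = 0.4644
  p(1,1)=3/10: -0.3000 × log₂(0.3000) = 0.5211
H(X,Y) = 1.9261 bits


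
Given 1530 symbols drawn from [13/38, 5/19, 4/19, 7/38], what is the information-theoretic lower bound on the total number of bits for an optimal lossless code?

Entropy H = 1.9591 bits/symbol
Minimum bits = H × n = 1.9591 × 1530
= 2997.38 bits


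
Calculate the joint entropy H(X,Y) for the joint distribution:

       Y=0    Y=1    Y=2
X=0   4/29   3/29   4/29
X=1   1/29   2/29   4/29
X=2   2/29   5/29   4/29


H(X,Y) = -Σ p(x,y) log₂ p(x,y)
  p(0,0)=4/29: -0.1379 × log₂(0.1379) = 0.3942
  p(0,1)=3/29: -0.1034 × log₂(0.1034) = 0.3386
  p(0,2)=4/29: -0.1379 × log₂(0.1379) = 0.3942
  p(1,0)=1/29: -0.0345 × log₂(0.0345) = 0.1675
  p(1,1)=2/29: -0.0690 × log₂(0.0690) = 0.2661
  p(1,2)=4/29: -0.1379 × log₂(0.1379) = 0.3942
  p(2,0)=2/29: -0.0690 × log₂(0.0690) = 0.2661
  p(2,1)=5/29: -0.1724 × log₂(0.1724) = 0.4373
  p(2,2)=4/29: -0.1379 × log₂(0.1379) = 0.3942
H(X,Y) = 3.0523 bits


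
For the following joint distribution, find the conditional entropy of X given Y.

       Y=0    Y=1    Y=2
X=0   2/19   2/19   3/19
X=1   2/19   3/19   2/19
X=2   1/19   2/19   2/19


H(X|Y) = Σ_y p(y) H(X|Y=y)
  p(Y=0) = 5/19, H(X|Y=0) = 1.5219
  p(Y=1) = 7/19, H(X|Y=1) = 1.5567
  p(Y=2) = 7/19, H(X|Y=2) = 1.5567
H(X|Y) = 0.2632×1.5219 + 0.3684×1.5567 + 0.3684×1.5567 = 1.5475 bits


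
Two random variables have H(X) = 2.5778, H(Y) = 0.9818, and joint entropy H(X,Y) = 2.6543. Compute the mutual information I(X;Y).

I(X;Y) = H(X) + H(Y) - H(X,Y)
I(X;Y) = 2.5778 + 0.9818 - 2.6543 = 0.9053 bits


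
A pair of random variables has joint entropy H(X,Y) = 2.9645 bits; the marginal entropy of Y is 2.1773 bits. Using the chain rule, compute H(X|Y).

Chain rule: H(X,Y) = H(X|Y) + H(Y)
H(X|Y) = H(X,Y) - H(Y) = 2.9645 - 2.1773 = 0.7872 bits


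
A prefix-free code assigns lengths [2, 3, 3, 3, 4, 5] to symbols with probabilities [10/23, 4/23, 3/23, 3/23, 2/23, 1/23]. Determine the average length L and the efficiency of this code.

Average length L = Σ p_i × l_i = 2.7391 bits
Entropy H = 2.2310 bits
Efficiency η = H/L × 100% = 81.45%


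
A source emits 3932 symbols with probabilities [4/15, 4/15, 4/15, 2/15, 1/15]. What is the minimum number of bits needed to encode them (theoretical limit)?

Entropy H = 2.1736 bits/symbol
Minimum bits = H × n = 2.1736 × 3932
= 8546.43 bits


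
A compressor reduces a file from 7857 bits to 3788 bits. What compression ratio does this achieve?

Compression ratio = Original / Compressed
= 7857 / 3788 = 2.07:1


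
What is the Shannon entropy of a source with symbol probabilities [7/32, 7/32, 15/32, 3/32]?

H(X) = -Σ p(x) log₂ p(x)
  -7/32 × log₂(7/32) = 0.4796
  -7/32 × log₂(7/32) = 0.4796
  -15/32 × log₂(15/32) = 0.5124
  -3/32 × log₂(3/32) = 0.3202
H(X) = 1.7918 bits


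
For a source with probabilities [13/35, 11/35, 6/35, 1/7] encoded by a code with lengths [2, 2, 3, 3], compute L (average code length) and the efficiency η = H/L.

Average length L = Σ p_i × l_i = 2.3143 bits
Entropy H = 1.8927 bits
Efficiency η = H/L × 100% = 81.79%


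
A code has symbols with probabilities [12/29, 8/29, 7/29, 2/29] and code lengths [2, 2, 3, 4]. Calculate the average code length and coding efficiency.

Average length L = Σ p_i × l_i = 2.3793 bits
Entropy H = 1.8004 bits
Efficiency η = H/L × 100% = 75.67%


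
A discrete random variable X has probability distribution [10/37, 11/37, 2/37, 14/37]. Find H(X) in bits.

H(X) = -Σ p(x) log₂ p(x)
  -10/37 × log₂(10/37) = 0.5101
  -11/37 × log₂(11/37) = 0.5203
  -2/37 × log₂(2/37) = 0.2275
  -14/37 × log₂(14/37) = 0.5305
H(X) = 1.7885 bits


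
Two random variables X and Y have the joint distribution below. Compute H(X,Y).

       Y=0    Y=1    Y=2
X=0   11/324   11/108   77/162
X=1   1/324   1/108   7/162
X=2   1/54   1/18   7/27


H(X,Y) = -Σ p(x,y) log₂ p(x,y)
  p(0,0)=11/324: -0.0340 × log₂(0.0340) = 0.1657
  p(0,1)=11/108: -0.1019 × log₂(0.1019) = 0.3356
  p(0,2)=77/162: -0.4753 × log₂(0.4753) = 0.5100
  p(1,0)=1/324: -0.0031 × log₂(0.0031) = 0.0257
  p(1,1)=1/108: -0.0093 × log₂(0.0093) = 0.0625
  p(1,2)=7/162: -0.0432 × log₂(0.0432) = 0.1958
  p(2,0)=1/54: -0.0185 × log₂(0.0185) = 0.1066
  p(2,1)=1/18: -0.0556 × log₂(0.0556) = 0.2317
  p(2,2)=7/27: -0.2593 × log₂(0.2593) = 0.5049
H(X,Y) = 2.1387 bits


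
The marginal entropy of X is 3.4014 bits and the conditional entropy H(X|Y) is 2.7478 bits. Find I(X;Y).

I(X;Y) = H(X) - H(X|Y)
I(X;Y) = 3.4014 - 2.7478 = 0.6536 bits


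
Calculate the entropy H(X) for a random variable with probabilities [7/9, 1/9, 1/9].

H(X) = -Σ p(x) log₂ p(x)
  -7/9 × log₂(7/9) = 0.2820
  -1/9 × log₂(1/9) = 0.3522
  -1/9 × log₂(1/9) = 0.3522
H(X) = 0.9864 bits


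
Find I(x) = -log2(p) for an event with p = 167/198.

Information content I(x) = -log₂(p(x))
I = -log₂(167/198) = -log₂(0.8434)
I = 0.2457 bits


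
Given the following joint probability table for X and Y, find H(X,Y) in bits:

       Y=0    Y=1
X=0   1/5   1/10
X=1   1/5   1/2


H(X,Y) = -Σ p(x,y) log₂ p(x,y)
  p(0,0)=1/5: -0.2000 × log₂(0.2000) = 0.4644
  p(0,1)=1/10: -0.1000 × log₂(0.1000) = 0.3322
  p(1,0)=1/5: -0.2000 × log₂(0.2000) = 0.4644
  p(1,1)=1/2: -0.5000 × log₂(0.5000) = 0.5000
H(X,Y) = 1.7610 bits


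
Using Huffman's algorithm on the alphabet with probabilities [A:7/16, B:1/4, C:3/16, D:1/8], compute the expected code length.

Huffman tree construction:
Combine smallest probabilities repeatedly
Resulting codes:
  A: 0 (length 1)
  B: 10 (length 2)
  C: 111 (length 3)
  D: 110 (length 3)
Average length = Σ p(s) × length(s) = 1.8750 bits


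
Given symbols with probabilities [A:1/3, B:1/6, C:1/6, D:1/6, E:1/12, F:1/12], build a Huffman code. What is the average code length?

Huffman tree construction:
Combine smallest probabilities repeatedly
Resulting codes:
  A: 10 (length 2)
  B: 110 (length 3)
  C: 111 (length 3)
  D: 00 (length 2)
  E: 010 (length 3)
  F: 011 (length 3)
Average length = Σ p(s) × length(s) = 2.5000 bits


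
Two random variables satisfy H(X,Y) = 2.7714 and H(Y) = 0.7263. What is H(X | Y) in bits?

Chain rule: H(X,Y) = H(X|Y) + H(Y)
H(X|Y) = H(X,Y) - H(Y) = 2.7714 - 0.7263 = 2.0451 bits


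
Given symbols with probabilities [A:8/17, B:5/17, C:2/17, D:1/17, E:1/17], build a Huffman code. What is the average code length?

Huffman tree construction:
Combine smallest probabilities repeatedly
Resulting codes:
  A: 0 (length 1)
  B: 11 (length 2)
  C: 100 (length 3)
  D: 1010 (length 4)
  E: 1011 (length 4)
Average length = Σ p(s) × length(s) = 1.8824 bits


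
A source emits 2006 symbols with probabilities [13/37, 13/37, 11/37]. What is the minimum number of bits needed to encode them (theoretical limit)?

Entropy H = 1.5807 bits/symbol
Minimum bits = H × n = 1.5807 × 2006
= 3170.81 bits


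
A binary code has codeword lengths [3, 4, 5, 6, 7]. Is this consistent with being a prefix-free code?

Kraft inequality: Σ 2^(-l_i) ≤ 1 for prefix-free code
Calculating: 2^(-3) + 2^(-4) + 2^(-5) + 2^(-6) + 2^(-7)
= 0.125 + 0.0625 + 0.03125 + 0.015625 + 0.0078125
= 0.2422
Since 0.2422 ≤ 1, prefix-free code exists


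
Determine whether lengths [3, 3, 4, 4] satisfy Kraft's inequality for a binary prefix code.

Kraft inequality: Σ 2^(-l_i) ≤ 1 for prefix-free code
Calculating: 2^(-3) + 2^(-3) + 2^(-4) + 2^(-4)
= 0.125 + 0.125 + 0.0625 + 0.0625
= 0.3750
Since 0.3750 ≤ 1, prefix-free code exists


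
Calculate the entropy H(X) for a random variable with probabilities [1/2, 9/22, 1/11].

H(X) = -Σ p(x) log₂ p(x)
  -1/2 × log₂(1/2) = 0.5000
  -9/22 × log₂(9/22) = 0.5275
  -1/11 × log₂(1/11) = 0.3145
H(X) = 1.3420 bits


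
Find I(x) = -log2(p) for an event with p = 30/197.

Information content I(x) = -log₂(p(x))
I = -log₂(30/197) = -log₂(0.1523)
I = 2.7152 bits


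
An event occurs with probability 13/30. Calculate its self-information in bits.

Information content I(x) = -log₂(p(x))
I = -log₂(13/30) = -log₂(0.4333)
I = 1.2065 bits


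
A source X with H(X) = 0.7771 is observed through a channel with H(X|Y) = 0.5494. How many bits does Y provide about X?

I(X;Y) = H(X) - H(X|Y)
I(X;Y) = 0.7771 - 0.5494 = 0.2277 bits


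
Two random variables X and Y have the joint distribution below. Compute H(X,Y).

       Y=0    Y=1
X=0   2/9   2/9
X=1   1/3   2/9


H(X,Y) = -Σ p(x,y) log₂ p(x,y)
  p(0,0)=2/9: -0.2222 × log₂(0.2222) = 0.4822
  p(0,1)=2/9: -0.2222 × log₂(0.2222) = 0.4822
  p(1,0)=1/3: -0.3333 × log₂(0.3333) = 0.5283
  p(1,1)=2/9: -0.2222 × log₂(0.2222) = 0.4822
H(X,Y) = 1.9749 bits


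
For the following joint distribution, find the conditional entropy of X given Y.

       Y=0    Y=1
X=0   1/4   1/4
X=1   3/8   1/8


H(X|Y) = Σ_y p(y) H(X|Y=y)
  p(Y=0) = 5/8, H(X|Y=0) = 0.9710
  p(Y=1) = 3/8, H(X|Y=1) = 0.9183
H(X|Y) = 0.6250×0.9710 + 0.3750×0.9183 = 0.9512 bits


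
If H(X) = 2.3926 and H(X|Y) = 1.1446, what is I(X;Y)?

I(X;Y) = H(X) - H(X|Y)
I(X;Y) = 2.3926 - 1.1446 = 1.248 bits


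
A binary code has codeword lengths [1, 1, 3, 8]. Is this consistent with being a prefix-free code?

Kraft inequality: Σ 2^(-l_i) ≤ 1 for prefix-free code
Calculating: 2^(-1) + 2^(-1) + 2^(-3) + 2^(-8)
= 0.5 + 0.5 + 0.125 + 0.00390625
= 1.1289
Since 1.1289 > 1, prefix-free code does not exist


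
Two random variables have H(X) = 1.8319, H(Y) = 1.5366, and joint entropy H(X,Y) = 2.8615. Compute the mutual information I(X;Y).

I(X;Y) = H(X) + H(Y) - H(X,Y)
I(X;Y) = 1.8319 + 1.5366 - 2.8615 = 0.507 bits


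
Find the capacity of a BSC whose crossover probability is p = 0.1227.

For BSC with error probability p:
C = 1 - H(p) where H(p) is binary entropy
H(0.1227) = -0.1227 × log₂(0.1227) - 0.8773 × log₂(0.8773)
H(p) = 0.5371
C = 1 - 0.5371 = 0.4629 bits/use


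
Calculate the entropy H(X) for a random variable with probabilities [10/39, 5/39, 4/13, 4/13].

H(X) = -Σ p(x) log₂ p(x)
  -10/39 × log₂(10/39) = 0.5035
  -5/39 × log₂(5/39) = 0.3799
  -4/13 × log₂(4/13) = 0.5232
  -4/13 × log₂(4/13) = 0.5232
H(X) = 1.9298 bits


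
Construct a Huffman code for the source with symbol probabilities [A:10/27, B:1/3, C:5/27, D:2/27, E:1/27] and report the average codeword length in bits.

Huffman tree construction:
Combine smallest probabilities repeatedly
Resulting codes:
  A: 0 (length 1)
  B: 11 (length 2)
  C: 101 (length 3)
  D: 1001 (length 4)
  E: 1000 (length 4)
Average length = Σ p(s) × length(s) = 2.0370 bits


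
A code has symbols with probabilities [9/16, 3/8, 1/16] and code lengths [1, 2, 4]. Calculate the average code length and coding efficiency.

Average length L = Σ p_i × l_i = 1.5625 bits
Entropy H = 1.2476 bits
Efficiency η = H/L × 100% = 79.84%


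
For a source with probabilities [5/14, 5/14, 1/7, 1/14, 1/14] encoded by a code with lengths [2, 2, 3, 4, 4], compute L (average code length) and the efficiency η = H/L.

Average length L = Σ p_i × l_i = 2.4286 bits
Entropy H = 2.0060 bits
Efficiency η = H/L × 100% = 82.60%


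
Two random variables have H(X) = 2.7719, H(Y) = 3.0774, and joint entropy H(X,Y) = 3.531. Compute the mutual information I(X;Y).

I(X;Y) = H(X) + H(Y) - H(X,Y)
I(X;Y) = 2.7719 + 3.0774 - 3.531 = 2.3183 bits


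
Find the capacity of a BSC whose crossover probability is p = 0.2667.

For BSC with error probability p:
C = 1 - H(p) where H(p) is binary entropy
H(0.2667) = -0.2667 × log₂(0.2667) - 0.7333 × log₂(0.7333)
H(p) = 0.8367
C = 1 - 0.8367 = 0.1633 bits/use


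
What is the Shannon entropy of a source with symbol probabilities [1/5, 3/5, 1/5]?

H(X) = -Σ p(x) log₂ p(x)
  -1/5 × log₂(1/5) = 0.4644
  -3/5 × log₂(3/5) = 0.4422
  -1/5 × log₂(1/5) = 0.4644
H(X) = 1.3710 bits


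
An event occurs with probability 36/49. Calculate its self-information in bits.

Information content I(x) = -log₂(p(x))
I = -log₂(36/49) = -log₂(0.7347)
I = 0.4448 bits


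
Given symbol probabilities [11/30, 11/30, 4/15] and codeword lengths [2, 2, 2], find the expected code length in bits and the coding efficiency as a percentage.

Average length L = Σ p_i × l_i = 2.0000 bits
Entropy H = 1.5700 bits
Efficiency η = H/L × 100% = 78.50%


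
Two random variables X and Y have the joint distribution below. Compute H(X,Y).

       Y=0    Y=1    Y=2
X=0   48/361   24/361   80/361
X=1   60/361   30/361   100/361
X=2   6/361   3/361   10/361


H(X,Y) = -Σ p(x,y) log₂ p(x,y)
  p(0,0)=48/361: -0.1330 × log₂(0.1330) = 0.3870
  p(0,1)=24/361: -0.0665 × log₂(0.0665) = 0.2600
  p(0,2)=80/361: -0.2216 × log₂(0.2216) = 0.4818
  p(1,0)=60/361: -0.1662 × log₂(0.1662) = 0.4303
  p(1,1)=30/361: -0.0831 × log₂(0.0831) = 0.2983
  p(1,2)=100/361: -0.2770 × log₂(0.2770) = 0.5130
  p(2,0)=6/361: -0.0166 × log₂(0.0166) = 0.0982
  p(2,1)=3/361: -0.0083 × log₂(0.0083) = 0.0574
  p(2,2)=10/361: -0.0277 × log₂(0.0277) = 0.1433
H(X,Y) = 2.6694 bits


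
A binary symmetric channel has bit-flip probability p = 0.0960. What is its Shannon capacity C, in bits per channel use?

For BSC with error probability p:
C = 1 - H(p) where H(p) is binary entropy
H(0.0960) = -0.0960 × log₂(0.0960) - 0.9040 × log₂(0.9040)
H(p) = 0.4562
C = 1 - 0.4562 = 0.5438 bits/use


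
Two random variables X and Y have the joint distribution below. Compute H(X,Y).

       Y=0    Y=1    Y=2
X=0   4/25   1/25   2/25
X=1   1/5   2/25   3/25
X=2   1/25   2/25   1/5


H(X,Y) = -Σ p(x,y) log₂ p(x,y)
  p(0,0)=4/25: -0.1600 × log₂(0.1600) = 0.4230
  p(0,1)=1/25: -0.0400 × log₂(0.0400) = 0.1858
  p(0,2)=2/25: -0.0800 × log₂(0.0800) = 0.2915
  p(1,0)=1/5: -0.2000 × log₂(0.2000) = 0.4644
  p(1,1)=2/25: -0.0800 × log₂(0.0800) = 0.2915
  p(1,2)=3/25: -0.1200 × log₂(0.1200) = 0.3671
  p(2,0)=1/25: -0.0400 × log₂(0.0400) = 0.1858
  p(2,1)=2/25: -0.0800 × log₂(0.0800) = 0.2915
  p(2,2)=1/5: -0.2000 × log₂(0.2000) = 0.4644
H(X,Y) = 2.9649 bits


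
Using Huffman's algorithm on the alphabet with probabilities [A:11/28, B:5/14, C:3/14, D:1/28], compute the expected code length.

Huffman tree construction:
Combine smallest probabilities repeatedly
Resulting codes:
  A: 0 (length 1)
  B: 11 (length 2)
  C: 101 (length 3)
  D: 100 (length 3)
Average length = Σ p(s) × length(s) = 1.8571 bits


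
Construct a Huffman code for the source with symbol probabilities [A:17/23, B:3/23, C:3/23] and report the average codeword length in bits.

Huffman tree construction:
Combine smallest probabilities repeatedly
Resulting codes:
  A: 1 (length 1)
  B: 00 (length 2)
  C: 01 (length 2)
Average length = Σ p(s) × length(s) = 1.2609 bits


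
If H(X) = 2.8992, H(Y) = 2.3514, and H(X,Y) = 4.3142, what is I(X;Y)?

I(X;Y) = H(X) + H(Y) - H(X,Y)
I(X;Y) = 2.8992 + 2.3514 - 4.3142 = 0.9364 bits


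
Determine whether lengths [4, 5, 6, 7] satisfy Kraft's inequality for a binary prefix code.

Kraft inequality: Σ 2^(-l_i) ≤ 1 for prefix-free code
Calculating: 2^(-4) + 2^(-5) + 2^(-6) + 2^(-7)
= 0.0625 + 0.03125 + 0.015625 + 0.0078125
= 0.1172
Since 0.1172 ≤ 1, prefix-free code exists


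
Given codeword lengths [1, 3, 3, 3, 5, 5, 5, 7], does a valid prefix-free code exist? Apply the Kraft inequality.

Kraft inequality: Σ 2^(-l_i) ≤ 1 for prefix-free code
Calculating: 2^(-1) + 2^(-3) + 2^(-3) + 2^(-3) + 2^(-5) + 2^(-5) + 2^(-5) + 2^(-7)
= 0.5 + 0.125 + 0.125 + 0.125 + 0.03125 + 0.03125 + 0.03125 + 0.0078125
= 0.9766
Since 0.9766 ≤ 1, prefix-free code exists


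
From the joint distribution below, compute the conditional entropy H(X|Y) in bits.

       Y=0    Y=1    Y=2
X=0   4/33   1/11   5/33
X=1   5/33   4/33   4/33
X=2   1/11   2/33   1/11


H(X|Y) = Σ_y p(y) H(X|Y=y)
  p(Y=0) = 4/11, H(X|Y=0) = 1.5546
  p(Y=1) = 3/11, H(X|Y=1) = 1.5305
  p(Y=2) = 4/11, H(X|Y=2) = 1.5546
H(X|Y) = 0.3636×1.5546 + 0.2727×1.5305 + 0.3636×1.5546 = 1.5480 bits


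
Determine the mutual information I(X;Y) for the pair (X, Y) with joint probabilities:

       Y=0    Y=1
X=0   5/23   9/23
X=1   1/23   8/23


H(X) = 0.9656, H(Y) = 0.8281, H(X,Y) = 1.7349
I(X;Y) = H(X) + H(Y) - H(X,Y) = 0.0588 bits


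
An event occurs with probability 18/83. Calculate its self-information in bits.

Information content I(x) = -log₂(p(x))
I = -log₂(18/83) = -log₂(0.2169)
I = 2.2051 bits


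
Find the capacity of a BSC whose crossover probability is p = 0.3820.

For BSC with error probability p:
C = 1 - H(p) where H(p) is binary entropy
H(0.3820) = -0.3820 × log₂(0.3820) - 0.6180 × log₂(0.6180)
H(p) = 0.9594
C = 1 - 0.9594 = 0.0406 bits/use


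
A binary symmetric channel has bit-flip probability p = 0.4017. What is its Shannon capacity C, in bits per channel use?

For BSC with error probability p:
C = 1 - H(p) where H(p) is binary entropy
H(0.4017) = -0.4017 × log₂(0.4017) - 0.5983 × log₂(0.5983)
H(p) = 0.9719
C = 1 - 0.9719 = 0.0281 bits/use


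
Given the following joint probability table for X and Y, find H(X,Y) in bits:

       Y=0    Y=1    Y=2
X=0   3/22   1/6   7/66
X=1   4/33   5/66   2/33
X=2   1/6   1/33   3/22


H(X,Y) = -Σ p(x,y) log₂ p(x,y)
  p(0,0)=3/22: -0.1364 × log₂(0.1364) = 0.3920
  p(0,1)=1/6: -0.1667 × log₂(0.1667) = 0.4308
  p(0,2)=7/66: -0.1061 × log₂(0.1061) = 0.3433
  p(1,0)=4/33: -0.1212 × log₂(0.1212) = 0.3690
  p(1,1)=5/66: -0.0758 × log₂(0.0758) = 0.2820
  p(1,2)=2/33: -0.0606 × log₂(0.0606) = 0.2451
  p(2,0)=1/6: -0.1667 × log₂(0.1667) = 0.4308
  p(2,1)=1/33: -0.0303 × log₂(0.0303) = 0.1529
  p(2,2)=3/22: -0.1364 × log₂(0.1364) = 0.3920
H(X,Y) = 3.0379 bits


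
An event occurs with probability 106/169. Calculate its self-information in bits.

Information content I(x) = -log₂(p(x))
I = -log₂(106/169) = -log₂(0.6272)
I = 0.6730 bits


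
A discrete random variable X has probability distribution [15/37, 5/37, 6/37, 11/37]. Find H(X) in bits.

H(X) = -Σ p(x) log₂ p(x)
  -15/37 × log₂(15/37) = 0.5281
  -5/37 × log₂(5/37) = 0.3902
  -6/37 × log₂(6/37) = 0.4256
  -11/37 × log₂(11/37) = 0.5203
H(X) = 1.8641 bits


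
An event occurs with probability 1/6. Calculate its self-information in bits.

Information content I(x) = -log₂(p(x))
I = -log₂(1/6) = -log₂(0.1667)
I = 2.5850 bits


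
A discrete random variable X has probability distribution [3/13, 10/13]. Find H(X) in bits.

H(X) = -Σ p(x) log₂ p(x)
  -3/13 × log₂(3/13) = 0.4882
  -10/13 × log₂(10/13) = 0.2912
H(X) = 0.7793 bits


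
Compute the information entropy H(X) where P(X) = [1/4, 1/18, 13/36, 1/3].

H(X) = -Σ p(x) log₂ p(x)
  -1/4 × log₂(1/4) = 0.5000
  -1/18 × log₂(1/18) = 0.2317
  -13/36 × log₂(13/36) = 0.5306
  -1/3 × log₂(1/3) = 0.5283
H(X) = 1.7906 bits


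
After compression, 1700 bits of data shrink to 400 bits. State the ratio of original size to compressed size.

Compression ratio = Original / Compressed
= 1700 / 400 = 4.25:1


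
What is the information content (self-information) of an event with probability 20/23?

Information content I(x) = -log₂(p(x))
I = -log₂(20/23) = -log₂(0.8696)
I = 0.2016 bits


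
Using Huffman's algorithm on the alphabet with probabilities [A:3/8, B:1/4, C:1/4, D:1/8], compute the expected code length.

Huffman tree construction:
Combine smallest probabilities repeatedly
Resulting codes:
  A: 11 (length 2)
  B: 01 (length 2)
  C: 10 (length 2)
  D: 00 (length 2)
Average length = Σ p(s) × length(s) = 2.0000 bits


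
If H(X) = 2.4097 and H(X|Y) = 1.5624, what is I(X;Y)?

I(X;Y) = H(X) - H(X|Y)
I(X;Y) = 2.4097 - 1.5624 = 0.8473 bits


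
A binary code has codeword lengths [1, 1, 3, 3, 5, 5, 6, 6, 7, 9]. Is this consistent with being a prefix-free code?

Kraft inequality: Σ 2^(-l_i) ≤ 1 for prefix-free code
Calculating: 2^(-1) + 2^(-1) + 2^(-3) + 2^(-3) + 2^(-5) + 2^(-5) + 2^(-6) + 2^(-6) + 2^(-7) + 2^(-9)
= 0.5 + 0.5 + 0.125 + 0.125 + 0.03125 + 0.03125 + 0.015625 + 0.015625 + 0.0078125 + 0.001953125
= 1.3535
Since 1.3535 > 1, prefix-free code does not exist


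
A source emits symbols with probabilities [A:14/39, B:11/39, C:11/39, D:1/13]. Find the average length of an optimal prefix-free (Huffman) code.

Huffman tree construction:
Combine smallest probabilities repeatedly
Resulting codes:
  A: 11 (length 2)
  B: 01 (length 2)
  C: 10 (length 2)
  D: 00 (length 2)
Average length = Σ p(s) × length(s) = 2.0000 bits


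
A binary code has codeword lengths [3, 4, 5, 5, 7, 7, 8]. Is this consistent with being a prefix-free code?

Kraft inequality: Σ 2^(-l_i) ≤ 1 for prefix-free code
Calculating: 2^(-3) + 2^(-4) + 2^(-5) + 2^(-5) + 2^(-7) + 2^(-7) + 2^(-8)
= 0.125 + 0.0625 + 0.03125 + 0.03125 + 0.0078125 + 0.0078125 + 0.00390625
= 0.2695
Since 0.2695 ≤ 1, prefix-free code exists


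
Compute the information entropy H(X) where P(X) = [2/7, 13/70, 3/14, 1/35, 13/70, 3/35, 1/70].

H(X) = -Σ p(x) log₂ p(x)
  -2/7 × log₂(2/7) = 0.5164
  -13/70 × log₂(13/70) = 0.4511
  -3/14 × log₂(3/14) = 0.4762
  -1/35 × log₂(1/35) = 0.1466
  -13/70 × log₂(13/70) = 0.4511
  -3/35 × log₂(3/35) = 0.3038
  -1/70 × log₂(1/70) = 0.0876
H(X) = 2.4327 bits


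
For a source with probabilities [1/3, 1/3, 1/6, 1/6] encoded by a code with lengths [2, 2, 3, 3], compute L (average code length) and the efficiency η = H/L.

Average length L = Σ p_i × l_i = 2.3333 bits
Entropy H = 1.9183 bits
Efficiency η = H/L × 100% = 82.21%


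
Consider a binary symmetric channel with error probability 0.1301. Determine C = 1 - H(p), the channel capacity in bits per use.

For BSC with error probability p:
C = 1 - H(p) where H(p) is binary entropy
H(0.1301) = -0.1301 × log₂(0.1301) - 0.8699 × log₂(0.8699)
H(p) = 0.5577
C = 1 - 0.5577 = 0.4423 bits/use


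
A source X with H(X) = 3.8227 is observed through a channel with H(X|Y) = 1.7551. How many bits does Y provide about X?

I(X;Y) = H(X) - H(X|Y)
I(X;Y) = 3.8227 - 1.7551 = 2.0676 bits


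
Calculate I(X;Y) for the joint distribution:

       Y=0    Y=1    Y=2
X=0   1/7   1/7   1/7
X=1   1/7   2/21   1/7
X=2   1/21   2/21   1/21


H(X) = 1.5100, H(Y) = 1.5850, H(X,Y) = 3.0697
I(X;Y) = H(X) + H(Y) - H(X,Y) = 0.0252 bits


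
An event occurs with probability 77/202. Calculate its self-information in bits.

Information content I(x) = -log₂(p(x))
I = -log₂(77/202) = -log₂(0.3812)
I = 1.3914 bits


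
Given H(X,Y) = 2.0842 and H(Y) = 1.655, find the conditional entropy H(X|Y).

Chain rule: H(X,Y) = H(X|Y) + H(Y)
H(X|Y) = H(X,Y) - H(Y) = 2.0842 - 1.655 = 0.4292 bits


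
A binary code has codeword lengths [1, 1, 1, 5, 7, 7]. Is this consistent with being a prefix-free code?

Kraft inequality: Σ 2^(-l_i) ≤ 1 for prefix-free code
Calculating: 2^(-1) + 2^(-1) + 2^(-1) + 2^(-5) + 2^(-7) + 2^(-7)
= 0.5 + 0.5 + 0.5 + 0.03125 + 0.0078125 + 0.0078125
= 1.5469
Since 1.5469 > 1, prefix-free code does not exist


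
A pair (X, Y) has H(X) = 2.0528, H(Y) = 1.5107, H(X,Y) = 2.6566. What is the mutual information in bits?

I(X;Y) = H(X) + H(Y) - H(X,Y)
I(X;Y) = 2.0528 + 1.5107 - 2.6566 = 0.9069 bits


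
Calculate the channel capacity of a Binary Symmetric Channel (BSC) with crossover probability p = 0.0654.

For BSC with error probability p:
C = 1 - H(p) where H(p) is binary entropy
H(0.0654) = -0.0654 × log₂(0.0654) - 0.9346 × log₂(0.9346)
H(p) = 0.3485
C = 1 - 0.3485 = 0.6515 bits/use


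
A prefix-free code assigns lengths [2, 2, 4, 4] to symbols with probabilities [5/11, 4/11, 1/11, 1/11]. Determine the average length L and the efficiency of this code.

Average length L = Σ p_i × l_i = 2.3636 bits
Entropy H = 1.6767 bits
Efficiency η = H/L × 100% = 70.94%


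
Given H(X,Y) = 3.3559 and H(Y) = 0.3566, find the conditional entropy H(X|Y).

Chain rule: H(X,Y) = H(X|Y) + H(Y)
H(X|Y) = H(X,Y) - H(Y) = 3.3559 - 0.3566 = 2.9993 bits


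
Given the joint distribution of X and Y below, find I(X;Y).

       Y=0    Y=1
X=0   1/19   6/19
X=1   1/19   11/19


H(X) = 0.9495, H(Y) = 0.4855, H(X,Y) = 1.4288
I(X;Y) = H(X) + H(Y) - H(X,Y) = 0.0061 bits


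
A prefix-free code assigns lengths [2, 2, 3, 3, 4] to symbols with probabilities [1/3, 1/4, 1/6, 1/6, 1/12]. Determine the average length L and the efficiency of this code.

Average length L = Σ p_i × l_i = 2.5000 bits
Entropy H = 2.1887 bits
Efficiency η = H/L × 100% = 87.55%


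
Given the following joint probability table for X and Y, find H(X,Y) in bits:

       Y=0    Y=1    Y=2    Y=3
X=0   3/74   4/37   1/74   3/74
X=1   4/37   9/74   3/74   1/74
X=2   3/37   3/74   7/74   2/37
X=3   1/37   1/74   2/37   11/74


H(X,Y) = -Σ p(x,y) log₂ p(x,y)
  p(0,0)=3/74: -0.0405 × log₂(0.0405) = 0.1875
  p(0,1)=4/37: -0.1081 × log₂(0.1081) = 0.3470
  p(0,2)=1/74: -0.0135 × log₂(0.0135) = 0.0839
  p(0,3)=3/74: -0.0405 × log₂(0.0405) = 0.1875
  p(1,0)=4/37: -0.1081 × log₂(0.1081) = 0.3470
  p(1,1)=9/74: -0.1216 × log₂(0.1216) = 0.3697
  p(1,2)=3/74: -0.0405 × log₂(0.0405) = 0.1875
  p(1,3)=1/74: -0.0135 × log₂(0.0135) = 0.0839
  p(2,0)=3/37: -0.0811 × log₂(0.0811) = 0.2939
  p(2,1)=3/74: -0.0405 × log₂(0.0405) = 0.1875
  p(2,2)=7/74: -0.0946 × log₂(0.0946) = 0.3218
  p(2,3)=2/37: -0.0541 × log₂(0.0541) = 0.2275
  p(3,0)=1/37: -0.0270 × log₂(0.0270) = 0.1408
  p(3,1)=1/74: -0.0135 × log₂(0.0135) = 0.0839
  p(3,2)=2/37: -0.0541 × log₂(0.0541) = 0.2275
  p(3,3)=11/74: -0.1486 × log₂(0.1486) = 0.4088
H(X,Y) = 3.6856 bits


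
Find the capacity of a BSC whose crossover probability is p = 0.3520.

For BSC with error probability p:
C = 1 - H(p) where H(p) is binary entropy
H(0.3520) = -0.3520 × log₂(0.3520) - 0.6480 × log₂(0.6480)
H(p) = 0.9358
C = 1 - 0.9358 = 0.0642 bits/use


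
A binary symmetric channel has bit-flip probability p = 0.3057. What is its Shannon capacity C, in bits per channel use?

For BSC with error probability p:
C = 1 - H(p) where H(p) is binary entropy
H(0.3057) = -0.3057 × log₂(0.3057) - 0.6943 × log₂(0.6943)
H(p) = 0.8881
C = 1 - 0.8881 = 0.1119 bits/use


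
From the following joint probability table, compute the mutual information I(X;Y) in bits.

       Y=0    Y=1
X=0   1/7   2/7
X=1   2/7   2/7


H(X) = 0.9852, H(Y) = 0.9852, H(X,Y) = 1.9502
I(X;Y) = H(X) + H(Y) - H(X,Y) = 0.0202 bits


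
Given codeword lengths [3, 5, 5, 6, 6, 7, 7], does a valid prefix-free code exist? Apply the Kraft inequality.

Kraft inequality: Σ 2^(-l_i) ≤ 1 for prefix-free code
Calculating: 2^(-3) + 2^(-5) + 2^(-5) + 2^(-6) + 2^(-6) + 2^(-7) + 2^(-7)
= 0.125 + 0.03125 + 0.03125 + 0.015625 + 0.015625 + 0.0078125 + 0.0078125
= 0.2344
Since 0.2344 ≤ 1, prefix-free code exists


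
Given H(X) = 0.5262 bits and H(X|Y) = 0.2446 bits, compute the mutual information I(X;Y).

I(X;Y) = H(X) - H(X|Y)
I(X;Y) = 0.5262 - 0.2446 = 0.2816 bits


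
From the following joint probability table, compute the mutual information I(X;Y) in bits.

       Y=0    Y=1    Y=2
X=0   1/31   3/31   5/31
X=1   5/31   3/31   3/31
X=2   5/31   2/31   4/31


H(X) = 1.5788, H(Y) = 1.5647, H(X,Y) = 3.0480
I(X;Y) = H(X) + H(Y) - H(X,Y) = 0.0956 bits


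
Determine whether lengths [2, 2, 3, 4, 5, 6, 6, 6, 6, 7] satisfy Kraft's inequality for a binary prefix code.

Kraft inequality: Σ 2^(-l_i) ≤ 1 for prefix-free code
Calculating: 2^(-2) + 2^(-2) + 2^(-3) + 2^(-4) + 2^(-5) + 2^(-6) + 2^(-6) + 2^(-6) + 2^(-6) + 2^(-7)
= 0.25 + 0.25 + 0.125 + 0.0625 + 0.03125 + 0.015625 + 0.015625 + 0.015625 + 0.015625 + 0.0078125
= 0.7891
Since 0.7891 ≤ 1, prefix-free code exists


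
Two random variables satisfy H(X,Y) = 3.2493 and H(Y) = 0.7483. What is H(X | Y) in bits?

Chain rule: H(X,Y) = H(X|Y) + H(Y)
H(X|Y) = H(X,Y) - H(Y) = 3.2493 - 0.7483 = 2.501 bits


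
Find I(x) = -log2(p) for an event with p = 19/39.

Information content I(x) = -log₂(p(x))
I = -log₂(19/39) = -log₂(0.4872)
I = 1.0375 bits


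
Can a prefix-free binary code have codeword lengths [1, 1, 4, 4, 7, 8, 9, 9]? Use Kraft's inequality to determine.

Kraft inequality: Σ 2^(-l_i) ≤ 1 for prefix-free code
Calculating: 2^(-1) + 2^(-1) + 2^(-4) + 2^(-4) + 2^(-7) + 2^(-8) + 2^(-9) + 2^(-9)
= 0.5 + 0.5 + 0.0625 + 0.0625 + 0.0078125 + 0.00390625 + 0.001953125 + 0.001953125
= 1.1406
Since 1.1406 > 1, prefix-free code does not exist


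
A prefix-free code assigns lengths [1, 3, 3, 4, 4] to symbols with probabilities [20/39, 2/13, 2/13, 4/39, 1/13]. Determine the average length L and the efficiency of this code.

Average length L = Σ p_i × l_i = 2.1538 bits
Entropy H = 1.9466 bits
Efficiency η = H/L × 100% = 90.38%


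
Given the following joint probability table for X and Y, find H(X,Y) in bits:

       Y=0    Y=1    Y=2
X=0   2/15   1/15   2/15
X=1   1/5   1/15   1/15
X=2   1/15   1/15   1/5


H(X,Y) = -Σ p(x,y) log₂ p(x,y)
  p(0,0)=2/15: -0.1333 × log₂(0.1333) = 0.3876
  p(0,1)=1/15: -0.0667 × log₂(0.0667) = 0.2605
  p(0,2)=2/15: -0.1333 × log₂(0.1333) = 0.3876
  p(1,0)=1/5: -0.2000 × log₂(0.2000) = 0.4644
  p(1,1)=1/15: -0.0667 × log₂(0.0667) = 0.2605
  p(1,2)=1/15: -0.0667 × log₂(0.0667) = 0.2605
  p(2,0)=1/15: -0.0667 × log₂(0.0667) = 0.2605
  p(2,1)=1/15: -0.0667 × log₂(0.0667) = 0.2605
  p(2,2)=1/5: -0.2000 × log₂(0.2000) = 0.4644
H(X,Y) = 3.0062 bits


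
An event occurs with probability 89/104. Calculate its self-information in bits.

Information content I(x) = -log₂(p(x))
I = -log₂(89/104) = -log₂(0.8558)
I = 0.2247 bits


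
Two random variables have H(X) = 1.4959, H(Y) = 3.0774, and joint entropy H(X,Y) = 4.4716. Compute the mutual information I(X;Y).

I(X;Y) = H(X) + H(Y) - H(X,Y)
I(X;Y) = 1.4959 + 3.0774 - 4.4716 = 0.1017 bits


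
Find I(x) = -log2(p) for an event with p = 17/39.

Information content I(x) = -log₂(p(x))
I = -log₂(17/39) = -log₂(0.4359)
I = 1.1979 bits


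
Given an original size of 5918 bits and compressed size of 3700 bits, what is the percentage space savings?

Space savings = (1 - Compressed/Original) × 100%
= (1 - 3700/5918) × 100%
= 37.48%


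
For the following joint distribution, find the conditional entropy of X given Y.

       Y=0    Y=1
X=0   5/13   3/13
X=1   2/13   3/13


H(X|Y) = Σ_y p(y) H(X|Y=y)
  p(Y=0) = 7/13, H(X|Y=0) = 0.8631
  p(Y=1) = 6/13, H(X|Y=1) = 1.0000
H(X|Y) = 0.5385×0.8631 + 0.4615×1.0000 = 0.9263 bits


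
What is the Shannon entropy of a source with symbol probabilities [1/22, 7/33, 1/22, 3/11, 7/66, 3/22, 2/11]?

H(X) = -Σ p(x) log₂ p(x)
  -1/22 × log₂(1/22) = 0.2027
  -7/33 × log₂(7/33) = 0.4745
  -1/22 × log₂(1/22) = 0.2027
  -3/11 × log₂(3/11) = 0.5112
  -7/66 × log₂(7/66) = 0.3433
  -3/22 × log₂(3/22) = 0.3920
  -2/11 × log₂(2/11) = 0.4472
H(X) = 2.5736 bits


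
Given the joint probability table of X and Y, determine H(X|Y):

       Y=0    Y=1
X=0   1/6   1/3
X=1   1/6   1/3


H(X|Y) = Σ_y p(y) H(X|Y=y)
  p(Y=0) = 1/3, H(X|Y=0) = 1.0000
  p(Y=1) = 2/3, H(X|Y=1) = 1.0000
H(X|Y) = 0.3333×1.0000 + 0.6667×1.0000 = 1.0000 bits


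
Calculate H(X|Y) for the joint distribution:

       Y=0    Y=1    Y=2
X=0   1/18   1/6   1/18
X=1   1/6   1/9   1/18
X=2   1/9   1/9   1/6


H(X|Y) = Σ_y p(y) H(X|Y=y)
  p(Y=0) = 1/3, H(X|Y=0) = 1.4591
  p(Y=1) = 7/18, H(X|Y=1) = 1.5567
  p(Y=2) = 5/18, H(X|Y=2) = 1.3710
H(X|Y) = 0.3333×1.4591 + 0.3889×1.5567 + 0.2778×1.3710 = 1.4726 bits


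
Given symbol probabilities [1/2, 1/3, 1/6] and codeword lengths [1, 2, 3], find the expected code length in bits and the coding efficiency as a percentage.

Average length L = Σ p_i × l_i = 1.6667 bits
Entropy H = 1.4591 bits
Efficiency η = H/L × 100% = 87.55%


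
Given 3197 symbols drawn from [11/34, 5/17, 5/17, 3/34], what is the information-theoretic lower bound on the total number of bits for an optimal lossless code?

Entropy H = 1.8743 bits/symbol
Minimum bits = H × n = 1.8743 × 3197
= 5992.17 bits


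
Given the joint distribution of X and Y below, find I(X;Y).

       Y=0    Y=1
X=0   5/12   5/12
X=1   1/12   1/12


H(X) = 0.6500, H(Y) = 1.0000, H(X,Y) = 1.6500
I(X;Y) = H(X) + H(Y) - H(X,Y) = 0.0000 bits


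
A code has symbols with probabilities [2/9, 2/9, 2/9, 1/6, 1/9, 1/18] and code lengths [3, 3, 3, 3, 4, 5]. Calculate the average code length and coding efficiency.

Average length L = Σ p_i × l_i = 3.2222 bits
Entropy H = 2.4613 bits
Efficiency η = H/L × 100% = 76.39%


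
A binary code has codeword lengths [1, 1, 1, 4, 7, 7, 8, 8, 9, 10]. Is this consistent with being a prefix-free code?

Kraft inequality: Σ 2^(-l_i) ≤ 1 for prefix-free code
Calculating: 2^(-1) + 2^(-1) + 2^(-1) + 2^(-4) + 2^(-7) + 2^(-7) + 2^(-8) + 2^(-8) + 2^(-9) + 2^(-10)
= 0.5 + 0.5 + 0.5 + 0.0625 + 0.0078125 + 0.0078125 + 0.00390625 + 0.00390625 + 0.001953125 + 0.0009765625
= 1.5889
Since 1.5889 > 1, prefix-free code does not exist


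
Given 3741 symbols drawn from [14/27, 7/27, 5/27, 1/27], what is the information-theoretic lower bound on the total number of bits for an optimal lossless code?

Entropy H = 1.6229 bits/symbol
Minimum bits = H × n = 1.6229 × 3741
= 6071.21 bits


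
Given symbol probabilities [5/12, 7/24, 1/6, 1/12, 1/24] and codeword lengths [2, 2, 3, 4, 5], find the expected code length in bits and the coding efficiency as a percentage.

Average length L = Σ p_i × l_i = 2.4583 bits
Entropy H = 1.9653 bits
Efficiency η = H/L × 100% = 79.95%


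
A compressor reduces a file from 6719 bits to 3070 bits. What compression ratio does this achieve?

Compression ratio = Original / Compressed
= 6719 / 3070 = 2.19:1


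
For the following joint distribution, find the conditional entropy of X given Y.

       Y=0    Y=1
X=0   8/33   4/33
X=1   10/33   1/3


H(X|Y) = Σ_y p(y) H(X|Y=y)
  p(Y=0) = 6/11, H(X|Y=0) = 0.9911
  p(Y=1) = 5/11, H(X|Y=1) = 0.8366
H(X|Y) = 0.5455×0.9911 + 0.4545×0.8366 = 0.9209 bits


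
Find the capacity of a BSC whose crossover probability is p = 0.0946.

For BSC with error probability p:
C = 1 - H(p) where H(p) is binary entropy
H(0.0946) = -0.0946 × log₂(0.0946) - 0.9054 × log₂(0.9054)
H(p) = 0.4516
C = 1 - 0.4516 = 0.5484 bits/use
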